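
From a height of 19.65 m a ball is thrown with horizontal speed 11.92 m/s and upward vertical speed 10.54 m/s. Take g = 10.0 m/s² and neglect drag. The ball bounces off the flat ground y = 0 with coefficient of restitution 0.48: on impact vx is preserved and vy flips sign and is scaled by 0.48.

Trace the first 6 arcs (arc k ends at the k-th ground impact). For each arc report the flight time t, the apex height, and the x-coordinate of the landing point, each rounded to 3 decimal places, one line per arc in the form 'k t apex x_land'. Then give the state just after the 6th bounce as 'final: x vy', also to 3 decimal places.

1 3.299 25.205 39.326
2 2.155 5.807 65.019
3 1.035 1.338 77.351
4 0.497 0.308 83.270
5 0.238 0.071 86.112
6 0.114 0.016 87.476
final: 87.476 0.275

Arc 1: start y=19.650, vy=10.540 → t=3.299, apex=25.205, x_land=39.326, impact vy=-22.452
  bounce: vy ← 0.48·22.452 = 10.777
Arc 2: start y=0.000, vy=10.777 → t=2.155, apex=5.807, x_land=65.019, impact vy=-10.777
  bounce: vy ← 0.48·10.777 = 5.173
Arc 3: start y=0.000, vy=5.173 → t=1.035, apex=1.338, x_land=77.351, impact vy=-5.173
  bounce: vy ← 0.48·5.173 = 2.483
Arc 4: start y=0.000, vy=2.483 → t=0.497, apex=0.308, x_land=83.270, impact vy=-2.483
  bounce: vy ← 0.48·2.483 = 1.192
Arc 5: start y=0.000, vy=1.192 → t=0.238, apex=0.071, x_land=86.112, impact vy=-1.192
  bounce: vy ← 0.48·1.192 = 0.572
Arc 6: start y=0.000, vy=0.572 → t=0.114, apex=0.016, x_land=87.476, impact vy=-0.572
  bounce: vy ← 0.48·0.572 = 0.275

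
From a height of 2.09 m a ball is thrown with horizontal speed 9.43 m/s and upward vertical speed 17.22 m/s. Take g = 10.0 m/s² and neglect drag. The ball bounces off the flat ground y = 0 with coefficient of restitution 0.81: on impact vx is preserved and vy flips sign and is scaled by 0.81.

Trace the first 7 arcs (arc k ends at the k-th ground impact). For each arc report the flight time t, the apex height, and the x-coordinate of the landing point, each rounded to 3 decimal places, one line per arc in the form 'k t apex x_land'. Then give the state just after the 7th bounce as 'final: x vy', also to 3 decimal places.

1 3.561 16.916 33.584
2 2.980 11.099 61.683
3 2.414 7.282 84.444
4 1.955 4.778 102.879
5 1.584 3.135 117.813
6 1.283 2.057 129.908
7 1.039 1.349 139.706
final: 139.706 4.208

Arc 1: start y=2.090, vy=17.220 → t=3.561, apex=16.916, x_land=33.584, impact vy=-18.394
  bounce: vy ← 0.81·18.394 = 14.899
Arc 2: start y=0.000, vy=14.899 → t=2.980, apex=11.099, x_land=61.683, impact vy=-14.899
  bounce: vy ← 0.81·14.899 = 12.068
Arc 3: start y=0.000, vy=12.068 → t=2.414, apex=7.282, x_land=84.444, impact vy=-12.068
  bounce: vy ← 0.81·12.068 = 9.775
Arc 4: start y=0.000, vy=9.775 → t=1.955, apex=4.778, x_land=102.879, impact vy=-9.775
  bounce: vy ← 0.81·9.775 = 7.918
Arc 5: start y=0.000, vy=7.918 → t=1.584, apex=3.135, x_land=117.813, impact vy=-7.918
  bounce: vy ← 0.81·7.918 = 6.413
Arc 6: start y=0.000, vy=6.413 → t=1.283, apex=2.057, x_land=129.908, impact vy=-6.413
  bounce: vy ← 0.81·6.413 = 5.195
Arc 7: start y=0.000, vy=5.195 → t=1.039, apex=1.349, x_land=139.706, impact vy=-5.195
  bounce: vy ← 0.81·5.195 = 4.208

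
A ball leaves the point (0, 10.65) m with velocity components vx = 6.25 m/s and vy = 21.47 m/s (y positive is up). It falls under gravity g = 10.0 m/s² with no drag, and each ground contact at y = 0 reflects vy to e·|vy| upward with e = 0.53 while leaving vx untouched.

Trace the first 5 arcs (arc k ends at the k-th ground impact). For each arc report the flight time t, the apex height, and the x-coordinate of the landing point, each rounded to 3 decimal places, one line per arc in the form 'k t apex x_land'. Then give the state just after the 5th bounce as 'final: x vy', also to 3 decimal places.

1 4.743 33.698 29.644
2 2.752 9.466 46.843
3 1.458 2.659 55.959
4 0.773 0.747 60.790
5 0.410 0.210 63.350
final: 63.350 1.086

Arc 1: start y=10.650, vy=21.470 → t=4.743, apex=33.698, x_land=29.644, impact vy=-25.961
  bounce: vy ← 0.53·25.961 = 13.759
Arc 2: start y=0.000, vy=13.759 → t=2.752, apex=9.466, x_land=46.843, impact vy=-13.759
  bounce: vy ← 0.53·13.759 = 7.292
Arc 3: start y=0.000, vy=7.292 → t=1.458, apex=2.659, x_land=55.959, impact vy=-7.292
  bounce: vy ← 0.53·7.292 = 3.865
Arc 4: start y=0.000, vy=3.865 → t=0.773, apex=0.747, x_land=60.790, impact vy=-3.865
  bounce: vy ← 0.53·3.865 = 2.048
Arc 5: start y=0.000, vy=2.048 → t=0.410, apex=0.210, x_land=63.350, impact vy=-2.048
  bounce: vy ← 0.53·2.048 = 1.086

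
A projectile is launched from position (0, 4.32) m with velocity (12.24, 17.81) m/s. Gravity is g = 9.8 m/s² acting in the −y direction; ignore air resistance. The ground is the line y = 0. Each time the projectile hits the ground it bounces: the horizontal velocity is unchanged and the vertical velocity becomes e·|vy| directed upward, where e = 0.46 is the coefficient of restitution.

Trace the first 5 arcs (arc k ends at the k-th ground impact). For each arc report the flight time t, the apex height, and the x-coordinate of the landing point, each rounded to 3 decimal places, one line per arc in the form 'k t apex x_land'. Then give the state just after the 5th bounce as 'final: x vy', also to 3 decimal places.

1 3.863 20.503 47.282
2 1.882 4.339 70.317
3 0.866 0.918 80.913
4 0.398 0.194 85.787
5 0.183 0.041 88.029
final: 88.029 0.413

Arc 1: start y=4.320, vy=17.810 → t=3.863, apex=20.503, x_land=47.282, impact vy=-20.047
  bounce: vy ← 0.46·20.047 = 9.221
Arc 2: start y=0.000, vy=9.221 → t=1.882, apex=4.339, x_land=70.317, impact vy=-9.221
  bounce: vy ← 0.46·9.221 = 4.242
Arc 3: start y=0.000, vy=4.242 → t=0.866, apex=0.918, x_land=80.913, impact vy=-4.242
  bounce: vy ← 0.46·4.242 = 1.951
Arc 4: start y=0.000, vy=1.951 → t=0.398, apex=0.194, x_land=85.787, impact vy=-1.951
  bounce: vy ← 0.46·1.951 = 0.898
Arc 5: start y=0.000, vy=0.898 → t=0.183, apex=0.041, x_land=88.029, impact vy=-0.898
  bounce: vy ← 0.46·0.898 = 0.413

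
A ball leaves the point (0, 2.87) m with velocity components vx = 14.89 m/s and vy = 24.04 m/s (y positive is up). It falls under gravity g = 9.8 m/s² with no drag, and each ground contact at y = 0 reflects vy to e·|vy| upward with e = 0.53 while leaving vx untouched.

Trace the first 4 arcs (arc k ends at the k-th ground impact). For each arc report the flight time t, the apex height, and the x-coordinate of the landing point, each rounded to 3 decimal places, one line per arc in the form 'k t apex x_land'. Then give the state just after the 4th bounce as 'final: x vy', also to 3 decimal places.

1 5.023 32.356 74.789
2 2.724 9.089 115.347
3 1.444 2.553 136.843
4 0.765 0.717 148.235
final: 148.235 1.987

Arc 1: start y=2.870, vy=24.040 → t=5.023, apex=32.356, x_land=74.789, impact vy=-25.183
  bounce: vy ← 0.53·25.183 = 13.347
Arc 2: start y=0.000, vy=13.347 → t=2.724, apex=9.089, x_land=115.347, impact vy=-13.347
  bounce: vy ← 0.53·13.347 = 7.074
Arc 3: start y=0.000, vy=7.074 → t=1.444, apex=2.553, x_land=136.843, impact vy=-7.074
  bounce: vy ← 0.53·7.074 = 3.749
Arc 4: start y=0.000, vy=3.749 → t=0.765, apex=0.717, x_land=148.235, impact vy=-3.749
  bounce: vy ← 0.53·3.749 = 1.987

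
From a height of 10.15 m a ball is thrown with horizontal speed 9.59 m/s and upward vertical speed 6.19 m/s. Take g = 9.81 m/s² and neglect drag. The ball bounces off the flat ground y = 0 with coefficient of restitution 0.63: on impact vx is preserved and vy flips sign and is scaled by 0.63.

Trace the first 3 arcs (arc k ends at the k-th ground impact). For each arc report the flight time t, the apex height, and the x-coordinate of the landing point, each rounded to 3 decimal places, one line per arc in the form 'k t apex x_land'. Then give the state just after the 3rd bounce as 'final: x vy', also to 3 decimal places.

1 2.202 12.103 21.115
2 1.979 4.804 40.096
3 1.247 1.907 52.054
final: 52.054 3.853

Arc 1: start y=10.150, vy=6.190 → t=2.202, apex=12.103, x_land=21.115, impact vy=-15.410
  bounce: vy ← 0.63·15.410 = 9.708
Arc 2: start y=0.000, vy=9.708 → t=1.979, apex=4.804, x_land=40.096, impact vy=-9.708
  bounce: vy ← 0.63·9.708 = 6.116
Arc 3: start y=0.000, vy=6.116 → t=1.247, apex=1.907, x_land=52.054, impact vy=-6.116
  bounce: vy ← 0.63·6.116 = 3.853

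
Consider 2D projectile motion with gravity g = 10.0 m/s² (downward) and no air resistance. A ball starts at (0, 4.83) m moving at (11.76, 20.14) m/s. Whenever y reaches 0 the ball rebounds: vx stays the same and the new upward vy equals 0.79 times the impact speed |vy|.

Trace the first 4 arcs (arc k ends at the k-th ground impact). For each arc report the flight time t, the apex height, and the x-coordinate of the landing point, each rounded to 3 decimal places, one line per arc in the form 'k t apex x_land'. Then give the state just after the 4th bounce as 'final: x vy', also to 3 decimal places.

Arc 1: start y=4.830, vy=20.140 → t=4.255, apex=25.111, x_land=50.039, impact vy=-22.410
  bounce: vy ← 0.79·22.410 = 17.704
Arc 2: start y=0.000, vy=17.704 → t=3.541, apex=15.672, x_land=91.679, impact vy=-17.704
  bounce: vy ← 0.79·17.704 = 13.986
Arc 3: start y=0.000, vy=13.986 → t=2.797, apex=9.781, x_land=124.575, impact vy=-13.986
  bounce: vy ← 0.79·13.986 = 11.049
Arc 4: start y=0.000, vy=11.049 → t=2.210, apex=6.104, x_land=150.562, impact vy=-11.049
  bounce: vy ← 0.79·11.049 = 8.729

1 4.255 25.111 50.039
2 3.541 15.672 91.679
3 2.797 9.781 124.575
4 2.210 6.104 150.562
final: 150.562 8.729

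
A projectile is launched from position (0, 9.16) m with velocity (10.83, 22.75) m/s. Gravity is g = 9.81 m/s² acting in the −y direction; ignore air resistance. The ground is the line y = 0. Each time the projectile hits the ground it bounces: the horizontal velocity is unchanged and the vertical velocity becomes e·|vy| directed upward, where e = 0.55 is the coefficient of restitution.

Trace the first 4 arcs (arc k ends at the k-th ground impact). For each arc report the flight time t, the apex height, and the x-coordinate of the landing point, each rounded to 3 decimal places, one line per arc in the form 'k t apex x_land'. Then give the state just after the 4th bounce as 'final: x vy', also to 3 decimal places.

Arc 1: start y=9.160, vy=22.750 → t=5.011, apex=35.539, x_land=54.267, impact vy=-26.406
  bounce: vy ← 0.55·26.406 = 14.523
Arc 2: start y=0.000, vy=14.523 → t=2.961, apex=10.751, x_land=86.334, impact vy=-14.523
  bounce: vy ← 0.55·14.523 = 7.988
Arc 3: start y=0.000, vy=7.988 → t=1.629, apex=3.252, x_land=103.971, impact vy=-7.988
  bounce: vy ← 0.55·7.988 = 4.393
Arc 4: start y=0.000, vy=4.393 → t=0.896, apex=0.984, x_land=113.671, impact vy=-4.393
  bounce: vy ← 0.55·4.393 = 2.416

1 5.011 35.539 54.267
2 2.961 10.751 86.334
3 1.629 3.252 103.971
4 0.896 0.984 113.671
final: 113.671 2.416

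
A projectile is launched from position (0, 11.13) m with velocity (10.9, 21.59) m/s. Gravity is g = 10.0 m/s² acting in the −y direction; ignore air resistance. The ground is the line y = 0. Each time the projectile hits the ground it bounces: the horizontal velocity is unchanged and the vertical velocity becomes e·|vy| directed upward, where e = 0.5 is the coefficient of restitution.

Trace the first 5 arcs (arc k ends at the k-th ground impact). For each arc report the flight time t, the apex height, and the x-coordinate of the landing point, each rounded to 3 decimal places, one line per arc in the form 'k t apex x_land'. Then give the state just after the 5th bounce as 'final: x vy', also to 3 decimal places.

1 4.783 34.436 52.139
2 2.624 8.609 80.744
3 1.312 2.152 95.047
4 0.656 0.538 102.198
5 0.328 0.135 105.774
final: 105.774 0.820

Arc 1: start y=11.130, vy=21.590 → t=4.783, apex=34.436, x_land=52.139, impact vy=-26.244
  bounce: vy ← 0.5·26.244 = 13.122
Arc 2: start y=0.000, vy=13.122 → t=2.624, apex=8.609, x_land=80.744, impact vy=-13.122
  bounce: vy ← 0.5·13.122 = 6.561
Arc 3: start y=0.000, vy=6.561 → t=1.312, apex=2.152, x_land=95.047, impact vy=-6.561
  bounce: vy ← 0.5·6.561 = 3.280
Arc 4: start y=0.000, vy=3.280 → t=0.656, apex=0.538, x_land=102.198, impact vy=-3.280
  bounce: vy ← 0.5·3.280 = 1.640
Arc 5: start y=0.000, vy=1.640 → t=0.328, apex=0.135, x_land=105.774, impact vy=-1.640
  bounce: vy ← 0.5·1.640 = 0.820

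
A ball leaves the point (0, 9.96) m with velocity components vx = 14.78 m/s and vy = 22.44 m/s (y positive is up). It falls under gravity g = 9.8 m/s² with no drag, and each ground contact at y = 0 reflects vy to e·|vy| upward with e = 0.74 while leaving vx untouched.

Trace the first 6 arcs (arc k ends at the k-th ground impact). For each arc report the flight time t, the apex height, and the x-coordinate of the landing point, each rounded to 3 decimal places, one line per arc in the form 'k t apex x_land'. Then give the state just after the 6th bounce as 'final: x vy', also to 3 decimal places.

1 4.987 35.652 73.710
2 3.992 19.523 132.714
3 2.954 10.691 176.376
4 2.186 5.854 208.687
5 1.618 3.206 232.596
6 1.197 1.755 250.289
final: 250.289 4.341

Arc 1: start y=9.960, vy=22.440 → t=4.987, apex=35.652, x_land=73.710, impact vy=-26.434
  bounce: vy ← 0.74·26.434 = 19.561
Arc 2: start y=0.000, vy=19.561 → t=3.992, apex=19.523, x_land=132.714, impact vy=-19.561
  bounce: vy ← 0.74·19.561 = 14.475
Arc 3: start y=0.000, vy=14.475 → t=2.954, apex=10.691, x_land=176.376, impact vy=-14.475
  bounce: vy ← 0.74·14.475 = 10.712
Arc 4: start y=0.000, vy=10.712 → t=2.186, apex=5.854, x_land=208.687, impact vy=-10.712
  bounce: vy ← 0.74·10.712 = 7.927
Arc 5: start y=0.000, vy=7.927 → t=1.618, apex=3.206, x_land=232.596, impact vy=-7.927
  bounce: vy ← 0.74·7.927 = 5.866
Arc 6: start y=0.000, vy=5.866 → t=1.197, apex=1.755, x_land=250.289, impact vy=-5.866
  bounce: vy ← 0.74·5.866 = 4.341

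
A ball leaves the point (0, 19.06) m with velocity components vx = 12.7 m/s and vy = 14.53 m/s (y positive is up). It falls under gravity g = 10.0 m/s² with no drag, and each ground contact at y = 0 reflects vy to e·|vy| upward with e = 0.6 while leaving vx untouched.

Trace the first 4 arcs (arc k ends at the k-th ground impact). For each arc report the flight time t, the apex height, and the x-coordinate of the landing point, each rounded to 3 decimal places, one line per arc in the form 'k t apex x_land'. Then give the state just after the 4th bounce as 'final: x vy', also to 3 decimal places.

1 3.887 29.616 49.362
2 2.921 10.662 86.452
3 1.752 3.838 108.707
4 1.051 1.382 122.059
final: 122.059 3.154

Arc 1: start y=19.060, vy=14.530 → t=3.887, apex=29.616, x_land=49.362, impact vy=-24.338
  bounce: vy ← 0.6·24.338 = 14.603
Arc 2: start y=0.000, vy=14.603 → t=2.921, apex=10.662, x_land=86.452, impact vy=-14.603
  bounce: vy ← 0.6·14.603 = 8.762
Arc 3: start y=0.000, vy=8.762 → t=1.752, apex=3.838, x_land=108.707, impact vy=-8.762
  bounce: vy ← 0.6·8.762 = 5.257
Arc 4: start y=0.000, vy=5.257 → t=1.051, apex=1.382, x_land=122.059, impact vy=-5.257
  bounce: vy ← 0.6·5.257 = 3.154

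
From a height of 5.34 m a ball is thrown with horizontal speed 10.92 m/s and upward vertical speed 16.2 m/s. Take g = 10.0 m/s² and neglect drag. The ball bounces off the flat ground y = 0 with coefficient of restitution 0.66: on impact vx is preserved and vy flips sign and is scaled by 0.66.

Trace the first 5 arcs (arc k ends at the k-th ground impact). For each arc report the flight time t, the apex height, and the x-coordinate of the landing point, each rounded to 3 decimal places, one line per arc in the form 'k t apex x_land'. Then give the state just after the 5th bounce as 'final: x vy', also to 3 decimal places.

Arc 1: start y=5.340, vy=16.200 → t=3.542, apex=18.462, x_land=38.674, impact vy=-19.216
  bounce: vy ← 0.66·19.216 = 12.682
Arc 2: start y=0.000, vy=12.682 → t=2.536, apex=8.042, x_land=66.372, impact vy=-12.682
  bounce: vy ← 0.66·12.682 = 8.370
Arc 3: start y=0.000, vy=8.370 → t=1.674, apex=3.503, x_land=84.653, impact vy=-8.370
  bounce: vy ← 0.66·8.370 = 5.524
Arc 4: start y=0.000, vy=5.524 → t=1.105, apex=1.526, x_land=96.718, impact vy=-5.524
  bounce: vy ← 0.66·5.524 = 3.646
Arc 5: start y=0.000, vy=3.646 → t=0.729, apex=0.665, x_land=104.681, impact vy=-3.646
  bounce: vy ← 0.66·3.646 = 2.406

1 3.542 18.462 38.674
2 2.536 8.042 66.372
3 1.674 3.503 84.653
4 1.105 1.526 96.718
5 0.729 0.665 104.681
final: 104.681 2.406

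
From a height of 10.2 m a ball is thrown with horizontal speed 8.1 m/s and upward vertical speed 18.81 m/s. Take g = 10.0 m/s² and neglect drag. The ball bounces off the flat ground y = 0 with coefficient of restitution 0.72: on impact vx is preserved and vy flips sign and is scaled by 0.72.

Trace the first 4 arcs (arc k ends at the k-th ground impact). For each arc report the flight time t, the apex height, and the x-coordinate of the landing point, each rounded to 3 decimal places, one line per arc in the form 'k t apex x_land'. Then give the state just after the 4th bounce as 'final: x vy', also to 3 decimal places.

Arc 1: start y=10.200, vy=18.810 → t=4.243, apex=27.891, x_land=34.367, impact vy=-23.618
  bounce: vy ← 0.72·23.618 = 17.005
Arc 2: start y=0.000, vy=17.005 → t=3.401, apex=14.459, x_land=61.915, impact vy=-17.005
  bounce: vy ← 0.72·17.005 = 12.244
Arc 3: start y=0.000, vy=12.244 → t=2.449, apex=7.495, x_land=81.750, impact vy=-12.244
  bounce: vy ← 0.72·12.244 = 8.815
Arc 4: start y=0.000, vy=8.815 → t=1.763, apex=3.886, x_land=96.031, impact vy=-8.815
  bounce: vy ← 0.72·8.815 = 6.347

1 4.243 27.891 34.367
2 3.401 14.459 61.915
3 2.449 7.495 81.750
4 1.763 3.886 96.031
final: 96.031 6.347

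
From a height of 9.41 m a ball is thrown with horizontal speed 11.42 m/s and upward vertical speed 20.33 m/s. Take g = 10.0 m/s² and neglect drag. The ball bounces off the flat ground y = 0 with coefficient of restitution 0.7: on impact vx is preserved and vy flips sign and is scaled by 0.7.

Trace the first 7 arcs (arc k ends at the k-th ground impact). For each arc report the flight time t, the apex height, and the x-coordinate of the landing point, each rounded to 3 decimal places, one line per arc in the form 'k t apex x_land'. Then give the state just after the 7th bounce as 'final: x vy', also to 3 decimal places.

Arc 1: start y=9.410, vy=20.330 → t=4.486, apex=30.075, x_land=51.225, impact vy=-24.526
  bounce: vy ← 0.7·24.526 = 17.168
Arc 2: start y=0.000, vy=17.168 → t=3.434, apex=14.737, x_land=90.437, impact vy=-17.168
  bounce: vy ← 0.7·17.168 = 12.018
Arc 3: start y=0.000, vy=12.018 → t=2.404, apex=7.221, x_land=117.885, impact vy=-12.018
  bounce: vy ← 0.7·12.018 = 8.412
Arc 4: start y=0.000, vy=8.412 → t=1.682, apex=3.538, x_land=137.099, impact vy=-8.412
  bounce: vy ← 0.7·8.412 = 5.889
Arc 5: start y=0.000, vy=5.889 → t=1.178, apex=1.734, x_land=150.548, impact vy=-5.889
  bounce: vy ← 0.7·5.889 = 4.122
Arc 6: start y=0.000, vy=4.122 → t=0.824, apex=0.850, x_land=159.963, impact vy=-4.122
  bounce: vy ← 0.7·4.122 = 2.885
Arc 7: start y=0.000, vy=2.885 → t=0.577, apex=0.416, x_land=166.553, impact vy=-2.885
  bounce: vy ← 0.7·2.885 = 2.020

1 4.486 30.075 51.225
2 3.434 14.737 90.437
3 2.404 7.221 117.885
4 1.682 3.538 137.099
5 1.178 1.734 150.548
6 0.824 0.850 159.963
7 0.577 0.416 166.553
final: 166.553 2.020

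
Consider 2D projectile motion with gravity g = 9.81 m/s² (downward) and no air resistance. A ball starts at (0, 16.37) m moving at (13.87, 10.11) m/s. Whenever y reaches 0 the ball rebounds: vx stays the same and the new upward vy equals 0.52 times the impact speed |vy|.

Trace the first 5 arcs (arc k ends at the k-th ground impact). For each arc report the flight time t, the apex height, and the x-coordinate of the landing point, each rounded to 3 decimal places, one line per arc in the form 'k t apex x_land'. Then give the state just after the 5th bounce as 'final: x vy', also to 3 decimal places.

Arc 1: start y=16.370, vy=10.110 → t=3.128, apex=21.580, x_land=43.386, impact vy=-20.576
  bounce: vy ← 0.52·20.576 = 10.700
Arc 2: start y=0.000, vy=10.700 → t=2.181, apex=5.835, x_land=73.643, impact vy=-10.700
  bounce: vy ← 0.52·10.700 = 5.564
Arc 3: start y=0.000, vy=5.564 → t=1.134, apex=1.578, x_land=89.376, impact vy=-5.564
  bounce: vy ← 0.52·5.564 = 2.893
Arc 4: start y=0.000, vy=2.893 → t=0.590, apex=0.427, x_land=97.557, impact vy=-2.893
  bounce: vy ← 0.52·2.893 = 1.504
Arc 5: start y=0.000, vy=1.504 → t=0.307, apex=0.115, x_land=101.811, impact vy=-1.504
  bounce: vy ← 0.52·1.504 = 0.782

1 3.128 21.580 43.386
2 2.181 5.835 73.643
3 1.134 1.578 89.376
4 0.590 0.427 97.557
5 0.307 0.115 101.811
final: 101.811 0.782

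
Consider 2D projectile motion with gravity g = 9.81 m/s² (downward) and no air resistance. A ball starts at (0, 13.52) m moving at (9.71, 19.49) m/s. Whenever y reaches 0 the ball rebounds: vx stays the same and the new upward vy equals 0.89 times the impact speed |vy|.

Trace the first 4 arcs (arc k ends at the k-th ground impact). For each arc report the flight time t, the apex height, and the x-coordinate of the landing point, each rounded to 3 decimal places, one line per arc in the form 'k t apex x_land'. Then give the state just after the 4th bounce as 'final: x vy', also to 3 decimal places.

Arc 1: start y=13.520, vy=19.490 → t=4.576, apex=32.881, x_land=44.432, impact vy=-25.399
  bounce: vy ← 0.89·25.399 = 22.605
Arc 2: start y=0.000, vy=22.605 → t=4.609, apex=26.045, x_land=89.181, impact vy=-22.605
  bounce: vy ← 0.89·22.605 = 20.119
Arc 3: start y=0.000, vy=20.119 → t=4.102, apex=20.630, x_land=129.009, impact vy=-20.119
  bounce: vy ← 0.89·20.119 = 17.906
Arc 4: start y=0.000, vy=17.906 → t=3.650, apex=16.341, x_land=164.455, impact vy=-17.906
  bounce: vy ← 0.89·17.906 = 15.936

1 4.576 32.881 44.432
2 4.609 26.045 89.181
3 4.102 20.630 129.009
4 3.650 16.341 164.455
final: 164.455 15.936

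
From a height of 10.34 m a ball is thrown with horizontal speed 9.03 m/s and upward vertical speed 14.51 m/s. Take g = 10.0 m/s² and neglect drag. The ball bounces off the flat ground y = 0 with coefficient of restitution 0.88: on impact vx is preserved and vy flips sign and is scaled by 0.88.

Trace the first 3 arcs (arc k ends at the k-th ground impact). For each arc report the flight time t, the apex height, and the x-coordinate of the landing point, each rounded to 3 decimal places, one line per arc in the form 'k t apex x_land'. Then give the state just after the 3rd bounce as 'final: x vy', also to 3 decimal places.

Arc 1: start y=10.340, vy=14.510 → t=3.494, apex=20.867, x_land=31.550, impact vy=-20.429
  bounce: vy ← 0.88·20.429 = 17.977
Arc 2: start y=0.000, vy=17.977 → t=3.595, apex=16.159, x_land=64.017, impact vy=-17.977
  bounce: vy ← 0.88·17.977 = 15.820
Arc 3: start y=0.000, vy=15.820 → t=3.164, apex=12.514, x_land=92.588, impact vy=-15.820
  bounce: vy ← 0.88·15.820 = 13.922

1 3.494 20.867 31.550
2 3.595 16.159 64.017
3 3.164 12.514 92.588
final: 92.588 13.922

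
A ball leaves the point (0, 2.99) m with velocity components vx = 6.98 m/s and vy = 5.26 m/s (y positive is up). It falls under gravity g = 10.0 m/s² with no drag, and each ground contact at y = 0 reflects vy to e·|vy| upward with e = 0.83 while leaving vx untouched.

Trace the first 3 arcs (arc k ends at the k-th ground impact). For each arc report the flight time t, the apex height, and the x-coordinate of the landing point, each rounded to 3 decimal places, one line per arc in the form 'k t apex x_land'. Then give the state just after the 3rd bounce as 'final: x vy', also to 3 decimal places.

1 1.461 4.373 10.199
2 1.553 3.013 21.036
3 1.289 2.076 30.030
final: 30.030 5.348

Arc 1: start y=2.990, vy=5.260 → t=1.461, apex=4.373, x_land=10.199, impact vy=-9.352
  bounce: vy ← 0.83·9.352 = 7.763
Arc 2: start y=0.000, vy=7.763 → t=1.553, apex=3.013, x_land=21.036, impact vy=-7.763
  bounce: vy ← 0.83·7.763 = 6.443
Arc 3: start y=0.000, vy=6.443 → t=1.289, apex=2.076, x_land=30.030, impact vy=-6.443
  bounce: vy ← 0.83·6.443 = 5.348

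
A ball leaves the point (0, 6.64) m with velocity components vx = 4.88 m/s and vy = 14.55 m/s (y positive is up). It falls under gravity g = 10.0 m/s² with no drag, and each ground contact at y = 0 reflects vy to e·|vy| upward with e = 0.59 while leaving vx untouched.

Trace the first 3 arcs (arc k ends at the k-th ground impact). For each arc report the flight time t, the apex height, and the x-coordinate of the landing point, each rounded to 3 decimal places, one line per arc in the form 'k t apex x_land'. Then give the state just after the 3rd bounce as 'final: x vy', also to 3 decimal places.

1 3.311 17.225 16.158
2 2.190 5.996 26.846
3 1.292 2.087 33.152
final: 33.152 3.812

Arc 1: start y=6.640, vy=14.550 → t=3.311, apex=17.225, x_land=16.158, impact vy=-18.561
  bounce: vy ← 0.59·18.561 = 10.951
Arc 2: start y=0.000, vy=10.951 → t=2.190, apex=5.996, x_land=26.846, impact vy=-10.951
  bounce: vy ← 0.59·10.951 = 6.461
Arc 3: start y=0.000, vy=6.461 → t=1.292, apex=2.087, x_land=33.152, impact vy=-6.461
  bounce: vy ← 0.59·6.461 = 3.812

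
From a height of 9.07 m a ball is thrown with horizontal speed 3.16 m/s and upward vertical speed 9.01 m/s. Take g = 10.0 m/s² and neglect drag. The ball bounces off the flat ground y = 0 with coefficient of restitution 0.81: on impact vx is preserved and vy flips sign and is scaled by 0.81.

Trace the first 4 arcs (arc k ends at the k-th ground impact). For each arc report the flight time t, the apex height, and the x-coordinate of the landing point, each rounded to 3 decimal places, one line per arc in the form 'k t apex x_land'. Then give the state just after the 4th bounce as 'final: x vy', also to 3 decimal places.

Arc 1: start y=9.070, vy=9.010 → t=2.521, apex=13.129, x_land=7.968, impact vy=-16.204
  bounce: vy ← 0.81·16.204 = 13.126
Arc 2: start y=0.000, vy=13.126 → t=2.625, apex=8.614, x_land=16.263, impact vy=-13.126
  bounce: vy ← 0.81·13.126 = 10.632
Arc 3: start y=0.000, vy=10.632 → t=2.126, apex=5.652, x_land=22.982, impact vy=-10.632
  bounce: vy ← 0.81·10.632 = 8.612
Arc 4: start y=0.000, vy=8.612 → t=1.722, apex=3.708, x_land=28.425, impact vy=-8.612
  bounce: vy ← 0.81·8.612 = 6.975

1 2.521 13.129 7.968
2 2.625 8.614 16.263
3 2.126 5.652 22.982
4 1.722 3.708 28.425
final: 28.425 6.975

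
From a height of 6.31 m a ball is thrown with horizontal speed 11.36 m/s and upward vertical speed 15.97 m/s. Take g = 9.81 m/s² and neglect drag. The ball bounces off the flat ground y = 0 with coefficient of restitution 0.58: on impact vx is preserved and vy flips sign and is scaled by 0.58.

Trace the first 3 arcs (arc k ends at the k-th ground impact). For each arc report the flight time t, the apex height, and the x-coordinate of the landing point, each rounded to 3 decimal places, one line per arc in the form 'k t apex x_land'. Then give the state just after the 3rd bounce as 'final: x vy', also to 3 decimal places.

1 3.612 19.309 41.033
2 2.302 6.496 67.178
3 1.335 2.185 82.342
final: 82.342 3.798

Arc 1: start y=6.310, vy=15.970 → t=3.612, apex=19.309, x_land=41.033, impact vy=-19.464
  bounce: vy ← 0.58·19.464 = 11.289
Arc 2: start y=0.000, vy=11.289 → t=2.302, apex=6.496, x_land=67.178, impact vy=-11.289
  bounce: vy ← 0.58·11.289 = 6.548
Arc 3: start y=0.000, vy=6.548 → t=1.335, apex=2.185, x_land=82.342, impact vy=-6.548
  bounce: vy ← 0.58·6.548 = 3.798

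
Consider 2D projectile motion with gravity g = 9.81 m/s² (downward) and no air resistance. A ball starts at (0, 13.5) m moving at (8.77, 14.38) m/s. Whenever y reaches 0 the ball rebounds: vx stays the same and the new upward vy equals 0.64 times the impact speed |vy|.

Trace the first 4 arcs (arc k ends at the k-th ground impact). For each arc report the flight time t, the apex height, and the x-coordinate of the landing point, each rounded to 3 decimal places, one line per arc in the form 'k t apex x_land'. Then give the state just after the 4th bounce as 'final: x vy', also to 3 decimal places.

Arc 1: start y=13.500, vy=14.380 → t=3.680, apex=24.039, x_land=32.271, impact vy=-21.718
  bounce: vy ← 0.64·21.718 = 13.899
Arc 2: start y=0.000, vy=13.899 → t=2.834, apex=9.847, x_land=57.122, impact vy=-13.899
  bounce: vy ← 0.64·13.899 = 8.896
Arc 3: start y=0.000, vy=8.896 → t=1.814, apex=4.033, x_land=73.027, impact vy=-8.896
  bounce: vy ← 0.64·8.896 = 5.693
Arc 4: start y=0.000, vy=5.693 → t=1.161, apex=1.652, x_land=83.206, impact vy=-5.693
  bounce: vy ← 0.64·5.693 = 3.644

1 3.680 24.039 32.271
2 2.834 9.847 57.122
3 1.814 4.033 73.027
4 1.161 1.652 83.206
final: 83.206 3.644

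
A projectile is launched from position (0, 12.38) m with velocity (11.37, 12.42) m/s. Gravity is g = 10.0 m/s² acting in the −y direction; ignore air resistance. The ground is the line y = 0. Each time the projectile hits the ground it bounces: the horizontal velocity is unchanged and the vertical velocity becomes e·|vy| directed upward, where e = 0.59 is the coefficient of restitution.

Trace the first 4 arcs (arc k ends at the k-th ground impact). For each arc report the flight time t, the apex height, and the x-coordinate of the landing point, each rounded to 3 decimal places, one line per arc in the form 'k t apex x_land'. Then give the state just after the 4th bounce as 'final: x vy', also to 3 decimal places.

1 3.247 20.093 36.914
2 2.365 6.994 63.810
3 1.396 2.435 79.678
4 0.823 0.848 89.040
final: 89.040 2.429

Arc 1: start y=12.380, vy=12.420 → t=3.247, apex=20.093, x_land=36.914, impact vy=-20.046
  bounce: vy ← 0.59·20.046 = 11.827
Arc 2: start y=0.000, vy=11.827 → t=2.365, apex=6.994, x_land=63.810, impact vy=-11.827
  bounce: vy ← 0.59·11.827 = 6.978
Arc 3: start y=0.000, vy=6.978 → t=1.396, apex=2.435, x_land=79.678, impact vy=-6.978
  bounce: vy ← 0.59·6.978 = 4.117
Arc 4: start y=0.000, vy=4.117 → t=0.823, apex=0.848, x_land=89.040, impact vy=-4.117
  bounce: vy ← 0.59·4.117 = 2.429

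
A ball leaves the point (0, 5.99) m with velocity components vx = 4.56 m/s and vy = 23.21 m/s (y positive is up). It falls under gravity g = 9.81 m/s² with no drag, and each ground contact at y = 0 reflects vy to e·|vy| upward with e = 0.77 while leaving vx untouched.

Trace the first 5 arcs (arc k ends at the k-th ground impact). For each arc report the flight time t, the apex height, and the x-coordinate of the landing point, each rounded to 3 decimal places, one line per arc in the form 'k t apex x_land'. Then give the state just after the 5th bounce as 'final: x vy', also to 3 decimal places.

Arc 1: start y=5.990, vy=23.210 → t=4.977, apex=33.447, x_land=22.696, impact vy=-25.617
  bounce: vy ← 0.77·25.617 = 19.725
Arc 2: start y=0.000, vy=19.725 → t=4.021, apex=19.831, x_land=41.034, impact vy=-19.725
  bounce: vy ← 0.77·19.725 = 15.188
Arc 3: start y=0.000, vy=15.188 → t=3.096, apex=11.758, x_land=55.154, impact vy=-15.188
  bounce: vy ← 0.77·15.188 = 11.695
Arc 4: start y=0.000, vy=11.695 → t=2.384, apex=6.971, x_land=66.026, impact vy=-11.695
  bounce: vy ← 0.77·11.695 = 9.005
Arc 5: start y=0.000, vy=9.005 → t=1.836, apex=4.133, x_land=74.398, impact vy=-9.005
  bounce: vy ← 0.77·9.005 = 6.934

1 4.977 33.447 22.696
2 4.021 19.831 41.034
3 3.096 11.758 55.154
4 2.384 6.971 66.026
5 1.836 4.133 74.398
final: 74.398 6.934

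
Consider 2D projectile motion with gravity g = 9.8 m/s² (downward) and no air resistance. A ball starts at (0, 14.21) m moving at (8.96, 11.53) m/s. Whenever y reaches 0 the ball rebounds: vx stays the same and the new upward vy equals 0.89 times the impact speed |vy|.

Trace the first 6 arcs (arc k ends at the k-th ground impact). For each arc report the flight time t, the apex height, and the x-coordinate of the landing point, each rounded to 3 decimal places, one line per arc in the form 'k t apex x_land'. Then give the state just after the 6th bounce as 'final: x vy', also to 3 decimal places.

Arc 1: start y=14.210, vy=11.530 → t=3.246, apex=20.993, x_land=29.087, impact vy=-20.284
  bounce: vy ← 0.89·20.284 = 18.053
Arc 2: start y=0.000, vy=18.053 → t=3.684, apex=16.628, x_land=62.099, impact vy=-18.053
  bounce: vy ← 0.89·18.053 = 16.067
Arc 3: start y=0.000, vy=16.067 → t=3.279, apex=13.171, x_land=91.479, impact vy=-16.067
  bounce: vy ← 0.89·16.067 = 14.300
Arc 4: start y=0.000, vy=14.300 → t=2.918, apex=10.433, x_land=117.627, impact vy=-14.300
  bounce: vy ← 0.89·14.300 = 12.727
Arc 5: start y=0.000, vy=12.727 → t=2.597, apex=8.264, x_land=140.899, impact vy=-12.727
  bounce: vy ← 0.89·12.727 = 11.327
Arc 6: start y=0.000, vy=11.327 → t=2.312, apex=6.546, x_land=161.611, impact vy=-11.327
  bounce: vy ← 0.89·11.327 = 10.081

1 3.246 20.993 29.087
2 3.684 16.628 62.099
3 3.279 13.171 91.479
4 2.918 10.433 117.627
5 2.597 8.264 140.899
6 2.312 6.546 161.611
final: 161.611 10.081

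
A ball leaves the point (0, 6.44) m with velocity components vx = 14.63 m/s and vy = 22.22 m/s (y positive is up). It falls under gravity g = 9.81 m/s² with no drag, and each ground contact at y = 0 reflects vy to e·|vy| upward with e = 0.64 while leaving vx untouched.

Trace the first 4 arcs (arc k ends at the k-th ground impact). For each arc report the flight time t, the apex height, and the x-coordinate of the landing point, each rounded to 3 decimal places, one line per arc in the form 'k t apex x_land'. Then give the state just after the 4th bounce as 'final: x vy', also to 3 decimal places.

Arc 1: start y=6.440, vy=22.220 → t=4.803, apex=31.605, x_land=70.274, impact vy=-24.901
  bounce: vy ← 0.64·24.901 = 15.937
Arc 2: start y=0.000, vy=15.937 → t=3.249, apex=12.945, x_land=117.808, impact vy=-15.937
  bounce: vy ← 0.64·15.937 = 10.200
Arc 3: start y=0.000, vy=10.200 → t=2.079, apex=5.302, x_land=148.231, impact vy=-10.200
  bounce: vy ← 0.64·10.200 = 6.528
Arc 4: start y=0.000, vy=6.528 → t=1.331, apex=2.172, x_land=167.701, impact vy=-6.528
  bounce: vy ← 0.64·6.528 = 4.178

1 4.803 31.605 70.274
2 3.249 12.945 117.808
3 2.079 5.302 148.231
4 1.331 2.172 167.701
final: 167.701 4.178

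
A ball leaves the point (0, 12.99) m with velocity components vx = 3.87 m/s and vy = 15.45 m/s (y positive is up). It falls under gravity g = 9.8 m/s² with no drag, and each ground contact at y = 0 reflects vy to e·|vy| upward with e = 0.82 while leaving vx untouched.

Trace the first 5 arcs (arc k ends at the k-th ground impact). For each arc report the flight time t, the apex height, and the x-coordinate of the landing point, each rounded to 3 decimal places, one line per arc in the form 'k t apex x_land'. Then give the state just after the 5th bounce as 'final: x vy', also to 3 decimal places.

1 3.843 25.169 14.872
2 3.717 16.923 29.256
3 3.048 11.379 41.051
4 2.499 7.651 50.723
5 2.049 5.145 58.654
final: 58.654 8.234

Arc 1: start y=12.990, vy=15.450 → t=3.843, apex=25.169, x_land=14.872, impact vy=-22.211
  bounce: vy ← 0.82·22.211 = 18.213
Arc 2: start y=0.000, vy=18.213 → t=3.717, apex=16.923, x_land=29.256, impact vy=-18.213
  bounce: vy ← 0.82·18.213 = 14.934
Arc 3: start y=0.000, vy=14.934 → t=3.048, apex=11.379, x_land=41.051, impact vy=-14.934
  bounce: vy ← 0.82·14.934 = 12.246
Arc 4: start y=0.000, vy=12.246 → t=2.499, apex=7.651, x_land=50.723, impact vy=-12.246
  bounce: vy ← 0.82·12.246 = 10.042
Arc 5: start y=0.000, vy=10.042 → t=2.049, apex=5.145, x_land=58.654, impact vy=-10.042
  bounce: vy ← 0.82·10.042 = 8.234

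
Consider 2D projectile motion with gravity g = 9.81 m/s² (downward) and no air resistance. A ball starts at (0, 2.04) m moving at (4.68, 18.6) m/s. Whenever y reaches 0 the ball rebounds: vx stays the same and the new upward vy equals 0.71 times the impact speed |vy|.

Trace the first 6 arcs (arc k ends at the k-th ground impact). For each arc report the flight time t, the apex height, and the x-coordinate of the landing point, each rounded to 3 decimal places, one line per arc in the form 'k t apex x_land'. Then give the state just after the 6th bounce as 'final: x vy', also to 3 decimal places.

Arc 1: start y=2.040, vy=18.600 → t=3.899, apex=19.673, x_land=18.246, impact vy=-19.646
  bounce: vy ← 0.71·19.646 = 13.949
Arc 2: start y=0.000, vy=13.949 → t=2.844, apex=9.917, x_land=31.555, impact vy=-13.949
  bounce: vy ← 0.71·13.949 = 9.904
Arc 3: start y=0.000, vy=9.904 → t=2.019, apex=4.999, x_land=41.005, impact vy=-9.904
  bounce: vy ← 0.71·9.904 = 7.032
Arc 4: start y=0.000, vy=7.032 → t=1.434, apex=2.520, x_land=47.714, impact vy=-7.032
  bounce: vy ← 0.71·7.032 = 4.993
Arc 5: start y=0.000, vy=4.993 → t=1.018, apex=1.270, x_land=52.477, impact vy=-4.993
  bounce: vy ← 0.71·4.993 = 3.545
Arc 6: start y=0.000, vy=3.545 → t=0.723, apex=0.640, x_land=55.859, impact vy=-3.545
  bounce: vy ← 0.71·3.545 = 2.517

1 3.899 19.673 18.246
2 2.844 9.917 31.555
3 2.019 4.999 41.005
4 1.434 2.520 47.714
5 1.018 1.270 52.477
6 0.723 0.640 55.859
final: 55.859 2.517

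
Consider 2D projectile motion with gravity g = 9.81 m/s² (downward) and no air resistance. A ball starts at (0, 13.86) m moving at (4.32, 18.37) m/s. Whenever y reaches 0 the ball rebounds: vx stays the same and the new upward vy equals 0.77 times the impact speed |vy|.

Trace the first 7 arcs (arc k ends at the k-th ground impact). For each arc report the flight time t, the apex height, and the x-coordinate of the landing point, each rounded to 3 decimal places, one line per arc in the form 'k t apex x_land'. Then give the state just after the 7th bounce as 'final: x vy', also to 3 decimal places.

Arc 1: start y=13.860, vy=18.370 → t=4.389, apex=31.060, x_land=18.960, impact vy=-24.686
  bounce: vy ← 0.77·24.686 = 19.008
Arc 2: start y=0.000, vy=19.008 → t=3.875, apex=18.415, x_land=35.701, impact vy=-19.008
  bounce: vy ← 0.77·19.008 = 14.636
Arc 3: start y=0.000, vy=14.636 → t=2.984, apex=10.918, x_land=48.592, impact vy=-14.636
  bounce: vy ← 0.77·14.636 = 11.270
Arc 4: start y=0.000, vy=11.270 → t=2.298, apex=6.474, x_land=58.518, impact vy=-11.270
  bounce: vy ← 0.77·11.270 = 8.678
Arc 5: start y=0.000, vy=8.678 → t=1.769, apex=3.838, x_land=66.161, impact vy=-8.678
  bounce: vy ← 0.77·8.678 = 6.682
Arc 6: start y=0.000, vy=6.682 → t=1.362, apex=2.276, x_land=72.046, impact vy=-6.682
  bounce: vy ← 0.77·6.682 = 5.145
Arc 7: start y=0.000, vy=5.145 → t=1.049, apex=1.349, x_land=76.577, impact vy=-5.145
  bounce: vy ← 0.77·5.145 = 3.962

1 4.389 31.060 18.960
2 3.875 18.415 35.701
3 2.984 10.918 48.592
4 2.298 6.474 58.518
5 1.769 3.838 66.161
6 1.362 2.276 72.046
7 1.049 1.349 76.577
final: 76.577 3.962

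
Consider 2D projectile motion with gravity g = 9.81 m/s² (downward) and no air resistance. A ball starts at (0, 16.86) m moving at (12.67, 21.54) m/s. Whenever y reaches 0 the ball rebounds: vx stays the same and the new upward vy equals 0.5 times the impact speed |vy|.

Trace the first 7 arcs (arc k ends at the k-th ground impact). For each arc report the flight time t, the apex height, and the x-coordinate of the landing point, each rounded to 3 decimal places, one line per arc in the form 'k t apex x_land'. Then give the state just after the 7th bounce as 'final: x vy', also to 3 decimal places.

Arc 1: start y=16.860, vy=21.540 → t=5.069, apex=40.508, x_land=64.230, impact vy=-28.192
  bounce: vy ← 0.5·28.192 = 14.096
Arc 2: start y=0.000, vy=14.096 → t=2.874, apex=10.127, x_land=100.641, impact vy=-14.096
  bounce: vy ← 0.5·14.096 = 7.048
Arc 3: start y=0.000, vy=7.048 → t=1.437, apex=2.532, x_land=118.846, impact vy=-7.048
  bounce: vy ← 0.5·7.048 = 3.524
Arc 4: start y=0.000, vy=3.524 → t=0.718, apex=0.633, x_land=127.949, impact vy=-3.524
  bounce: vy ← 0.5·3.524 = 1.762
Arc 5: start y=0.000, vy=1.762 → t=0.359, apex=0.158, x_land=132.500, impact vy=-1.762
  bounce: vy ← 0.5·1.762 = 0.881
Arc 6: start y=0.000, vy=0.881 → t=0.180, apex=0.040, x_land=134.776, impact vy=-0.881
  bounce: vy ← 0.5·0.881 = 0.440
Arc 7: start y=0.000, vy=0.440 → t=0.090, apex=0.010, x_land=135.913, impact vy=-0.440
  bounce: vy ← 0.5·0.440 = 0.220

1 5.069 40.508 64.230
2 2.874 10.127 100.641
3 1.437 2.532 118.846
4 0.718 0.633 127.949
5 0.359 0.158 132.500
6 0.180 0.040 134.776
7 0.090 0.010 135.913
final: 135.913 0.220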